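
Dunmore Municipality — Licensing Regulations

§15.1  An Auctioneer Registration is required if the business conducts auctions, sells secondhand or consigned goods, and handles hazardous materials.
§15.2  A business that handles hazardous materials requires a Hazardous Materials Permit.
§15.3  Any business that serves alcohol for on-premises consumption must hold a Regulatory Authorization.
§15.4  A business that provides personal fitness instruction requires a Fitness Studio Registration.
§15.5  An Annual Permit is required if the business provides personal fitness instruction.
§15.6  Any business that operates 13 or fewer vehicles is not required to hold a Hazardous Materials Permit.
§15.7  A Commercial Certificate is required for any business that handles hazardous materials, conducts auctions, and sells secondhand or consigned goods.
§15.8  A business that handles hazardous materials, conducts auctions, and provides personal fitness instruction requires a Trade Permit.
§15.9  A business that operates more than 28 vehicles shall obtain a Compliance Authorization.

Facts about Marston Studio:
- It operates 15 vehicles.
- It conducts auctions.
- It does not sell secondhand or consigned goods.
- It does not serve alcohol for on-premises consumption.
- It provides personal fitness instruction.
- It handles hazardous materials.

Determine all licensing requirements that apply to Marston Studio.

Annual Permit, Fitness Studio Registration, Hazardous Materials Permit, Trade Permit

§15.1 conducts auctions; does not sell secondhand or consigned goods; handles hazardous materials → Auctioneer Registration not required.
§15.2 handles hazardous materials → Hazardous Materials Permit required.
§15.3 does not serve alcohol for on-premises consumption → Regulatory Authorization not required.
§15.4 provides personal fitness instruction → Fitness Studio Registration required.
§15.5 provides personal fitness instruction → Annual Permit required.
§15.6 vehicles 15 > 13 → Hazardous Materials Permit exemption does not apply.
§15.7 handles hazardous materials; conducts auctions; does not sell secondhand or consigned goods → Commercial Certificate not required.
§15.8 handles hazardous materials; conducts auctions; provides personal fitness instruction → Trade Permit required.
§15.9 vehicles 15 ≤ 28 → Compliance Authorization not required.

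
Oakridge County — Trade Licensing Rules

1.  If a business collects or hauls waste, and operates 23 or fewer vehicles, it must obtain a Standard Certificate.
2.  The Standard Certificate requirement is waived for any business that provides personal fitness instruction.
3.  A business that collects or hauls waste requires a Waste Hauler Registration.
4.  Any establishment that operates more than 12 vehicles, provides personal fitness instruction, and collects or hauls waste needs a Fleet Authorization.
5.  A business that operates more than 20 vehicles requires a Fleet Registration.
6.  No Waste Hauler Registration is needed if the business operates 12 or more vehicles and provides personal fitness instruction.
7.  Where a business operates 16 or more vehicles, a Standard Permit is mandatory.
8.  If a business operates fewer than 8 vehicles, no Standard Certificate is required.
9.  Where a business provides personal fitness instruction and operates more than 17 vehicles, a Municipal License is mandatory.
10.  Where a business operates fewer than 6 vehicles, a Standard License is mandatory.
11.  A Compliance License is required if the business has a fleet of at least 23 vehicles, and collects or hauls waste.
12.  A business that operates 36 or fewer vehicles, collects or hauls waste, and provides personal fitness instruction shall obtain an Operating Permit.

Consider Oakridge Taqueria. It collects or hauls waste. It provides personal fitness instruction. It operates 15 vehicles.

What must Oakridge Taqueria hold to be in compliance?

Fleet Authorization, Operating Permit

1. collects or hauls waste; vehicles 15 ≤ 23 → Standard Certificate required.
2. provides personal fitness instruction → exempt from Standard Certificate.
3. collects or hauls waste → Waste Hauler Registration required.
4. vehicles 15 > 12; provides personal fitness instruction; collects or hauls waste → Fleet Authorization required.
5. vehicles 15 ≤ 20 → Fleet Registration not required.
6. vehicles 15 ≥ 12; provides personal fitness instruction → exempt from Waste Hauler Registration.
7. vehicles 15 < 16 → Standard Permit not required.
8. vehicles 15 ≥ 8 → Standard Certificate exemption does not apply.
9. provides personal fitness instruction; vehicles 15 ≤ 17 → Municipal License not required.
10. vehicles 15 ≥ 6 → Standard License not required.
11. vehicles 15 < 23; collects or hauls waste → Compliance License not required.
12. vehicles 15 ≤ 36; collects or hauls waste; provides personal fitness instruction → Operating Permit required.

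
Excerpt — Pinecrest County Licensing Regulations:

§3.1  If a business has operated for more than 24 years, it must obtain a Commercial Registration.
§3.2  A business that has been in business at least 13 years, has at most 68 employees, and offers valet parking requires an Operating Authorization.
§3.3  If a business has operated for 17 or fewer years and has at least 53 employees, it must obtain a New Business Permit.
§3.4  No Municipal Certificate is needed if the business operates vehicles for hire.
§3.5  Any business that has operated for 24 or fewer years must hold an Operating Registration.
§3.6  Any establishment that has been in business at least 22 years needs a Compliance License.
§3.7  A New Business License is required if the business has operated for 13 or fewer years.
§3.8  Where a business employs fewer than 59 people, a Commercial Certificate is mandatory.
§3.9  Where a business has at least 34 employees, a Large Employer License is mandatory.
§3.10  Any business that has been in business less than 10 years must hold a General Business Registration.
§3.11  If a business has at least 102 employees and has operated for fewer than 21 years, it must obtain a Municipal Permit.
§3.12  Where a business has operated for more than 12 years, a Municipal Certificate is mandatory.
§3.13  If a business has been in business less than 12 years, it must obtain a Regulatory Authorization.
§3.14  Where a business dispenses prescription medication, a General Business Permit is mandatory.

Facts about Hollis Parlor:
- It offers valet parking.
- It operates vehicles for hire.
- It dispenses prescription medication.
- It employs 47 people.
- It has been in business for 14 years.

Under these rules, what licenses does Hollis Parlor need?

§3.1 years in business 14 ≤ 24 → Commercial Registration not required.
§3.2 years in business 14 ≥ 13; employees 47 ≤ 68; offers valet parking → Operating Authorization required.
§3.3 years in business 14 ≤ 17; employees 47 < 53 → New Business Permit not required.
§3.4 operates vehicles for hire → exempt from Municipal Certificate.
§3.5 years in business 14 ≤ 24 → Operating Registration required.
§3.6 years in business 14 < 22 → Compliance License not required.
§3.7 years in business 14 > 13 → New Business License not required.
§3.8 employees 47 < 59 → Commercial Certificate required.
§3.9 employees 47 ≥ 34 → Large Employer License required.
§3.10 years in business 14 ≥ 10 → General Business Registration not required.
§3.11 employees 47 < 102; years in business 14 < 21 → Municipal Permit not required.
§3.12 years in business 14 > 12 → Municipal Certificate required.
§3.13 years in business 14 ≥ 12 → Regulatory Authorization not required.
§3.14 dispenses prescription medication → General Business Permit required.

Commercial Certificate, General Business Permit, Large Employer License, Operating Authorization, Operating Registration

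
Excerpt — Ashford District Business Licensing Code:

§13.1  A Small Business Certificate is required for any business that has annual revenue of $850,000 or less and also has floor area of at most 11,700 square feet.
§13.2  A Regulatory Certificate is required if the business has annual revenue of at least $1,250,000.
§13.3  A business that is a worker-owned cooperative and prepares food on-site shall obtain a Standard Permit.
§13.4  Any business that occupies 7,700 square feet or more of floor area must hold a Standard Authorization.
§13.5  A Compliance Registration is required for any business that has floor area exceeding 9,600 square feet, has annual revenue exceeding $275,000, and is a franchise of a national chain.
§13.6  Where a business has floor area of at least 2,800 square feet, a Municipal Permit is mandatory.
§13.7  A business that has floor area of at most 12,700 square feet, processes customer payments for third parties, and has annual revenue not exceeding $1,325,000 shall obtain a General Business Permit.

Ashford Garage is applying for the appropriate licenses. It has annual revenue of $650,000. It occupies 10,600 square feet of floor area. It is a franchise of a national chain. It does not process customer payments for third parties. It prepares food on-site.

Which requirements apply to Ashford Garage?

§13.1 revenue $650,000 ≤ $850,000; floor area 10,600 square feet ≤ 11,700 square feet → Small Business Certificate required.
§13.2 revenue $650,000 < $1,250,000 → Regulatory Certificate not required.
§13.3 is a franchise of a national chain (not: is a worker-owned cooperative); prepares food on-site → Standard Permit not required.
§13.4 floor area 10,600 square feet ≥ 7,700 square feet → Standard Authorization required.
§13.5 floor area 10,600 square feet > 9,600 square feet; revenue $650,000 > $275,000; is a franchise of a national chain → Compliance Registration required.
§13.6 floor area 10,600 square feet ≥ 2,800 square feet → Municipal Permit required.
§13.7 floor area 10,600 square feet ≤ 12,700 square feet; does not process customer payments for third parties; revenue $650,000 ≤ $1,325,000 → General Business Permit not required.

Compliance Registration, Municipal Permit, Small Business Certificate, Standard Authorization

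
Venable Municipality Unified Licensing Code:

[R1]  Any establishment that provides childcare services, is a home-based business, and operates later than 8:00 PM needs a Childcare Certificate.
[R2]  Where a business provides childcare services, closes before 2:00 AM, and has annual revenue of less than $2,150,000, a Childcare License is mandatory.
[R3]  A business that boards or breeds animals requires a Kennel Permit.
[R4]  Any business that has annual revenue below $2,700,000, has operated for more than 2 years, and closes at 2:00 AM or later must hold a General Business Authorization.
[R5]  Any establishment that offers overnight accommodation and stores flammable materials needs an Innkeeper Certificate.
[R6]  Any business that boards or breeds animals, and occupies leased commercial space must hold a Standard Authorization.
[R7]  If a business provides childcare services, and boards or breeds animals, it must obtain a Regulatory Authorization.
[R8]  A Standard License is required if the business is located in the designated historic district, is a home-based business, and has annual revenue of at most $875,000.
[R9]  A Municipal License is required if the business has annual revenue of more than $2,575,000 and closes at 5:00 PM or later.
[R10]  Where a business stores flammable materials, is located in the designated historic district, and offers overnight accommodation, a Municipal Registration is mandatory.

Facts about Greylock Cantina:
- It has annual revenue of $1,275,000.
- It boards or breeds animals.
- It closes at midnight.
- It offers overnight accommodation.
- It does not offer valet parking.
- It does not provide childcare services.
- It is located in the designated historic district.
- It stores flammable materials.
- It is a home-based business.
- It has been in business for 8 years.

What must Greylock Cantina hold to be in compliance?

Innkeeper Certificate, Kennel Permit, Municipal Registration

[R1] does not provide childcare services; is a home-based business; closes midnight, after 8:00 PM → Childcare Certificate not required.
[R2] does not provide childcare services; closes midnight, at/before 2:00 AM; revenue $1,275,000 < $2,150,000 → Childcare License not required.
[R3] boards or breeds animals → Kennel Permit required.
[R4] revenue $1,275,000 < $2,700,000; years in business 8 > 2; closes midnight, at/before 2:00 AM → General Business Authorization not required.
[R5] offers overnight accommodation; stores flammable materials → Innkeeper Certificate required.
[R6] boards or breeds animals; is a home-based business (not: occupies leased commercial space) → Standard Authorization not required.
[R7] does not provide childcare services; boards or breeds animals → Regulatory Authorization not required.
[R8] is located in the designated historic district; is a home-based business; revenue $1,275,000 > $875,000 → Standard License not required.
[R9] revenue $1,275,000 ≤ $2,575,000; closes midnight, after 5:00 PM → Municipal License not required.
[R10] stores flammable materials; is located in the designated historic district; offers overnight accommodation → Municipal Registration required.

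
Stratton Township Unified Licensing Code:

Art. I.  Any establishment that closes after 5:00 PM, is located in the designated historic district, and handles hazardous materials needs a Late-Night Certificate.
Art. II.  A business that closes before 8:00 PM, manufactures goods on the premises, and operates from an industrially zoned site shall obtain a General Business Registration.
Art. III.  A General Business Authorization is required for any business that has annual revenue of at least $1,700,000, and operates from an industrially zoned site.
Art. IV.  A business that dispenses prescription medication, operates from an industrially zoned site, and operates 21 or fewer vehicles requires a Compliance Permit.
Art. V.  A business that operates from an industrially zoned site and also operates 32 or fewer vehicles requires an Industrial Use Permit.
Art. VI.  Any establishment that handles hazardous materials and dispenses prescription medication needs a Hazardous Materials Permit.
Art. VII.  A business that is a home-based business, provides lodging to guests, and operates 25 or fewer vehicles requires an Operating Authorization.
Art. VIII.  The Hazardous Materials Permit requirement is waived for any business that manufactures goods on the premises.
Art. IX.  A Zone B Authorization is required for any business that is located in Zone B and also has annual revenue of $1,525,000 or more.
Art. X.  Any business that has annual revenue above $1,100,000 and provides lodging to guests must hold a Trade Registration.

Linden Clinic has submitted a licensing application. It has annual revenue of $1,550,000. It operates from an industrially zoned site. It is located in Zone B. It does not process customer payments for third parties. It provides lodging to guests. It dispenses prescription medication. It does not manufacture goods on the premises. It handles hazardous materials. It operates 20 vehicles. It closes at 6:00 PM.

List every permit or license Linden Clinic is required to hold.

Compliance Permit, Hazardous Materials Permit, Industrial Use Permit, Trade Registration, Zone B Authorization

Art. I. closes 6:00 PM, after 5:00 PM; is located in Zone B (not: is located in the designated historic district); handles hazardous materials → Late-Night Certificate not required.
Art. II. closes 6:00 PM, at/before 8:00 PM; does not manufacture goods on the premises; operates from an industrially zoned site → General Business Registration not required.
Art. III. revenue $1,550,000 < $1,700,000; operates from an industrially zoned site → General Business Authorization not required.
Art. IV. dispenses prescription medication; operates from an industrially zoned site; vehicles 20 ≤ 21 → Compliance Permit required.
Art. V. operates from an industrially zoned site; vehicles 20 ≤ 32 → Industrial Use Permit required.
Art. VI. handles hazardous materials; dispenses prescription medication → Hazardous Materials Permit required.
Art. VII. operates from an industrially zoned site (not: is a home-based business); provides lodging to guests; vehicles 20 ≤ 25 → Operating Authorization not required.
Art. VIII. does not manufacture goods on the premises → Hazardous Materials Permit exemption does not apply.
Art. IX. is located in Zone B; revenue $1,550,000 ≥ $1,525,000 → Zone B Authorization required.
Art. X. revenue $1,550,000 > $1,100,000; provides lodging to guests → Trade Registration required.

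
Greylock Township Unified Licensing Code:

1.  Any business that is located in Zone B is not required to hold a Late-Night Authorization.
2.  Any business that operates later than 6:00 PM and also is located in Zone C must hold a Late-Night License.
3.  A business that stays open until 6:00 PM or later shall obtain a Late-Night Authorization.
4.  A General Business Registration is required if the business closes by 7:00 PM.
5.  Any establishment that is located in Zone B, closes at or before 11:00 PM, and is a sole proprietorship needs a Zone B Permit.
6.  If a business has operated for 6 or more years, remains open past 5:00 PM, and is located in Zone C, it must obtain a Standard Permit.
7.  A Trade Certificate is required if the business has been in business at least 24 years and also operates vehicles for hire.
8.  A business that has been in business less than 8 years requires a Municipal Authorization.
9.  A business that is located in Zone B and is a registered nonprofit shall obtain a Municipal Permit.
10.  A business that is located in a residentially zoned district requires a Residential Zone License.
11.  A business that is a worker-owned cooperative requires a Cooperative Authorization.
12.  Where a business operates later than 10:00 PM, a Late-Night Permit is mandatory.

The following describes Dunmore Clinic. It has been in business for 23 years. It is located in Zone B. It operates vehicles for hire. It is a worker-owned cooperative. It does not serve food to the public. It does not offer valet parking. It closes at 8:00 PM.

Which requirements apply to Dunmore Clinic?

1. is located in Zone B → exempt from Late-Night Authorization.
2. closes 8:00 PM, after 6:00 PM; is located in Zone B (not: is located in Zone C) → Late-Night License not required.
3. closes 8:00 PM, after 6:00 PM → Late-Night Authorization required.
4. closes 8:00 PM, after 7:00 PM → General Business Registration not required.
5. is located in Zone B; closes 8:00 PM, at/before 11:00 PM; is a worker-owned cooperative (not: is a sole proprietorship) → Zone B Permit not required.
6. years in business 23 ≥ 6; closes 8:00 PM, after 5:00 PM; is located in Zone B (not: is located in Zone C) → Standard Permit not required.
7. years in business 23 < 24; operates vehicles for hire → Trade Certificate not required.
8. years in business 23 ≥ 8 → Municipal Authorization not required.
9. is located in Zone B; is a worker-owned cooperative (not: is a registered nonprofit) → Municipal Permit not required.
10. is located in Zone B (not: is located in a residentially zoned district) → Residential Zone License not required.
11. is a worker-owned cooperative → Cooperative Authorization required.
12. closes 8:00 PM, at/before 10:00 PM → Late-Night Permit not required.

Cooperative Authorization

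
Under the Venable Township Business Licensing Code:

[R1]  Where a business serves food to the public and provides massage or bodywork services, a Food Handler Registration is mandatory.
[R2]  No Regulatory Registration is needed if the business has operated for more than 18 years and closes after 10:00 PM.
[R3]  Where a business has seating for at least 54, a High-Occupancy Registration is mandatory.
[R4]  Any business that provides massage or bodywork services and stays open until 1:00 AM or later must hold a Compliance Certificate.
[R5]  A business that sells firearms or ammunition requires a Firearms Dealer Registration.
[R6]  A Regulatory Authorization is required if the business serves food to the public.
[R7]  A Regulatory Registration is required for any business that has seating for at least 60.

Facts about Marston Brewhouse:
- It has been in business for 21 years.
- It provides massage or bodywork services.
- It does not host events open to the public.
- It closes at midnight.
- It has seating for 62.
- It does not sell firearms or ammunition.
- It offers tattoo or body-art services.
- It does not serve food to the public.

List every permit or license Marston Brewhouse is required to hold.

High-Occupancy Registration

[R1] does not serve food to the public; provides massage or bodywork services → Food Handler Registration not required.
[R2] years in business 21 > 18; closes midnight, after 10:00 PM → exempt from Regulatory Registration.
[R3] seating 62 ≥ 54 → High-Occupancy Registration required.
[R4] provides massage or bodywork services; closes midnight, at/before 1:00 AM → Compliance Certificate not required.
[R5] does not sell firearms or ammunition → Firearms Dealer Registration not required.
[R6] does not serve food to the public → Regulatory Authorization not required.
[R7] seating 62 ≥ 60 → Regulatory Registration required.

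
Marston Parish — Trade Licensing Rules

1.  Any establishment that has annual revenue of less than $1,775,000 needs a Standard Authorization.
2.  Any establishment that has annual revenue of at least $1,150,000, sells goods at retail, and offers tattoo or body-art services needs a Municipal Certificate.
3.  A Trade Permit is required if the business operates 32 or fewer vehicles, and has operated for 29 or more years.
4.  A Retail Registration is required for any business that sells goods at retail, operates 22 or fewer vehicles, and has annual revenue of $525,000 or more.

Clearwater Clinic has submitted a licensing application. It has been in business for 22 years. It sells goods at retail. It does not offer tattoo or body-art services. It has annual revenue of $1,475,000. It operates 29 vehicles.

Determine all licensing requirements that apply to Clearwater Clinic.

1. revenue $1,475,000 < $1,775,000 → Standard Authorization required.
2. revenue $1,475,000 ≥ $1,150,000; sells goods at retail; does not offer tattoo or body-art services → Municipal Certificate not required.
3. vehicles 29 ≤ 32; years in business 22 < 29 → Trade Permit not required.
4. sells goods at retail; vehicles 29 > 22; revenue $1,475,000 ≥ $525,000 → Retail Registration not required.

Standard Authorization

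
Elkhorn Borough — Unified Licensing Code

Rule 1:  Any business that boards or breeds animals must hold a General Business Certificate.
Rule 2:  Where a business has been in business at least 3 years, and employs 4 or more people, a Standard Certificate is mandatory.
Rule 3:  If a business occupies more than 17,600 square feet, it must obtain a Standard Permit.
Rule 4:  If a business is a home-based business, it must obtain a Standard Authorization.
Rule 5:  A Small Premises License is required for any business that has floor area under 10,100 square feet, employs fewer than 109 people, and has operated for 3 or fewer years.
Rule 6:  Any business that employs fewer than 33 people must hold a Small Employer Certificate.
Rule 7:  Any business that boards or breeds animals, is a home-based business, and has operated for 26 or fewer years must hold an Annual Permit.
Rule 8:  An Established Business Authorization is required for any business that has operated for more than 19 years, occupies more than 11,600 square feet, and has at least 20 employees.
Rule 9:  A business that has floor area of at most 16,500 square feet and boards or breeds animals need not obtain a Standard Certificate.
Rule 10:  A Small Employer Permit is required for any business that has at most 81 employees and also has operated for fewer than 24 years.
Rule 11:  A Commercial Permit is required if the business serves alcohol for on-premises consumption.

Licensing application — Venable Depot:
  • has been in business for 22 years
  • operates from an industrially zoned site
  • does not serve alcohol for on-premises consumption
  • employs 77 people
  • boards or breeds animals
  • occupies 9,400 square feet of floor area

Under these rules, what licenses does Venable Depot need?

General Business Certificate, Small Employer Permit

Rule 1: boards or breeds animals → General Business Certificate required.
Rule 2: years in business 22 ≥ 3; employees 77 ≥ 4 → Standard Certificate required.
Rule 3: floor area 9,400 square feet ≤ 17,600 square feet → Standard Permit not required.
Rule 4: operates from an industrially zoned site (not: is a home-based business) → Standard Authorization not required.
Rule 5: floor area 9,400 square feet < 10,100 square feet; employees 77 < 109; years in business 22 > 3 → Small Premises License not required.
Rule 6: employees 77 ≥ 33 → Small Employer Certificate not required.
Rule 7: boards or breeds animals; operates from an industrially zoned site (not: is a home-based business); years in business 22 ≤ 26 → Annual Permit not required.
Rule 8: years in business 22 > 19; floor area 9,400 square feet ≤ 11,600 square feet; employees 77 ≥ 20 → Established Business Authorization not required.
Rule 9: floor area 9,400 square feet ≤ 16,500 square feet; boards or breeds animals → exempt from Standard Certificate.
Rule 10: employees 77 ≤ 81; years in business 22 < 24 → Small Employer Permit required.
Rule 11: does not serve alcohol for on-premises consumption → Commercial Permit not required.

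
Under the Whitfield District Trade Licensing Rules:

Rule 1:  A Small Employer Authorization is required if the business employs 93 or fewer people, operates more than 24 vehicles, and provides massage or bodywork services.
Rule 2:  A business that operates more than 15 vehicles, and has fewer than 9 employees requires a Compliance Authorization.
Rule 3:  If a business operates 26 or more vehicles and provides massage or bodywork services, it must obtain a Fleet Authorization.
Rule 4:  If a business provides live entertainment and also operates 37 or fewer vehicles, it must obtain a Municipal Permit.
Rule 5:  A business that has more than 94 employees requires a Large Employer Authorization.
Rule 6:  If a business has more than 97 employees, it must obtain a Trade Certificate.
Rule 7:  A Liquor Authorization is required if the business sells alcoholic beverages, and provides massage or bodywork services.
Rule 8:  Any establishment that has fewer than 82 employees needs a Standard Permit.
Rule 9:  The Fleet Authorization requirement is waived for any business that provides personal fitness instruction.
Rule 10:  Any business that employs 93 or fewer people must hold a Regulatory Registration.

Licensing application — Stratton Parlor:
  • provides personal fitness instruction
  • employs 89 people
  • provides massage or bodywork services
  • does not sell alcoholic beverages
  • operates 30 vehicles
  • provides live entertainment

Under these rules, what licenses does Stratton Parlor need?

Rule 1: employees 89 ≤ 93; vehicles 30 > 24; provides massage or bodywork services → Small Employer Authorization required.
Rule 2: vehicles 30 > 15; employees 89 ≥ 9 → Compliance Authorization not required.
Rule 3: vehicles 30 ≥ 26; provides massage or bodywork services → Fleet Authorization required.
Rule 4: provides live entertainment; vehicles 30 ≤ 37 → Municipal Permit required.
Rule 5: employees 89 ≤ 94 → Large Employer Authorization not required.
Rule 6: employees 89 ≤ 97 → Trade Certificate not required.
Rule 7: does not sell alcoholic beverages; provides massage or bodywork services → Liquor Authorization not required.
Rule 8: employees 89 ≥ 82 → Standard Permit not required.
Rule 9: provides personal fitness instruction → exempt from Fleet Authorization.
Rule 10: employees 89 ≤ 93 → Regulatory Registration required.

Municipal Permit, Regulatory Registration, Small Employer Authorization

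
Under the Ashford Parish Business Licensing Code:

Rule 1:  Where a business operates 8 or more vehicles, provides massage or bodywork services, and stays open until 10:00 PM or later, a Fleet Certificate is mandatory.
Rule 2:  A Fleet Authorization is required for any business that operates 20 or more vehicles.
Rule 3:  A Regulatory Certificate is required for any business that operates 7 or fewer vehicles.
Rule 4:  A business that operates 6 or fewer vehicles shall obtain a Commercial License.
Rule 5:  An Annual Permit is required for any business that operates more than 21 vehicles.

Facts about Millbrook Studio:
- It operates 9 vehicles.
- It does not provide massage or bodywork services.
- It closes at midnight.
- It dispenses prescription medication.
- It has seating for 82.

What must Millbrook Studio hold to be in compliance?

Rule 1: vehicles 9 ≥ 8; does not provide massage or bodywork services; closes midnight, after 10:00 PM → Fleet Certificate not required.
Rule 2: vehicles 9 < 20 → Fleet Authorization not required.
Rule 3: vehicles 9 > 7 → Regulatory Certificate not required.
Rule 4: vehicles 9 > 6 → Commercial License not required.
Rule 5: vehicles 9 ≤ 21 → Annual Permit not required.

None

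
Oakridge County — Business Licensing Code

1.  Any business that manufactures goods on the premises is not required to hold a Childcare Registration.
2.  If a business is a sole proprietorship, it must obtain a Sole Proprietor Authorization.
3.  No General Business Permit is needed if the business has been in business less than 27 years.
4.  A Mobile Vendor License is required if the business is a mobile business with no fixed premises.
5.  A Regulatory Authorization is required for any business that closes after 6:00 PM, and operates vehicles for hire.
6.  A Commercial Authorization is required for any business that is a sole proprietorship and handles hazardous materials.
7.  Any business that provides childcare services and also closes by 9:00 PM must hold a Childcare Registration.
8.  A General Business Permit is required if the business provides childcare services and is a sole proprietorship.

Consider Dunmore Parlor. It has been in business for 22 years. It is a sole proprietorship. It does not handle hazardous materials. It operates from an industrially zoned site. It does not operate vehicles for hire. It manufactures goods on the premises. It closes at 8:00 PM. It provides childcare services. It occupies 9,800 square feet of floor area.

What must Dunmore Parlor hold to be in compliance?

1. manufactures goods on the premises → exempt from Childcare Registration.
2. is a sole proprietorship → Sole Proprietor Authorization required.
3. years in business 22 < 27 → exempt from General Business Permit.
4. operates from an industrially zoned site (not: is a mobile business with no fixed premises) → Mobile Vendor License not required.
5. closes 8:00 PM, after 6:00 PM; does not operate vehicles for hire → Regulatory Authorization not required.
6. is a sole proprietorship; does not handle hazardous materials → Commercial Authorization not required.
7. provides childcare services; closes 8:00 PM, at/before 9:00 PM → Childcare Registration required.
8. provides childcare services; is a sole proprietorship → General Business Permit required.

Sole Proprietor Authorization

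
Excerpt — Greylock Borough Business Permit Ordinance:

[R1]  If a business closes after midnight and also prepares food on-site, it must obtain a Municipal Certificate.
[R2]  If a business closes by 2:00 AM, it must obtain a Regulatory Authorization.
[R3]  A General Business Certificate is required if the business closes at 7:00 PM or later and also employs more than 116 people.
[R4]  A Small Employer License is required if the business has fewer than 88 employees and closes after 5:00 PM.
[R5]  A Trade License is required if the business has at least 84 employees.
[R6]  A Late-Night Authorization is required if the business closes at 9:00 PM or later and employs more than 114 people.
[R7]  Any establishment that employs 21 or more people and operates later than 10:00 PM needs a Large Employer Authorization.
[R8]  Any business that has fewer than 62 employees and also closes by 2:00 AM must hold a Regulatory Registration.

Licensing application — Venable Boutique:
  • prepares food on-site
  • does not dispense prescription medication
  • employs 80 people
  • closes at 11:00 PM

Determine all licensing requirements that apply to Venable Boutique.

[R1] closes 11:00 PM, at/before midnight; prepares food on-site → Municipal Certificate not required.
[R2] closes 11:00 PM, at/before 2:00 AM → Regulatory Authorization required.
[R3] closes 11:00 PM, after 7:00 PM; employees 80 ≤ 116 → General Business Certificate not required.
[R4] employees 80 < 88; closes 11:00 PM, after 5:00 PM → Small Employer License required.
[R5] employees 80 < 84 → Trade License not required.
[R6] closes 11:00 PM, after 9:00 PM; employees 80 ≤ 114 → Late-Night Authorization not required.
[R7] employees 80 ≥ 21; closes 11:00 PM, after 10:00 PM → Large Employer Authorization required.
[R8] employees 80 ≥ 62; closes 11:00 PM, at/before 2:00 AM → Regulatory Registration not required.

Large Employer Authorization, Regulatory Authorization, Small Employer License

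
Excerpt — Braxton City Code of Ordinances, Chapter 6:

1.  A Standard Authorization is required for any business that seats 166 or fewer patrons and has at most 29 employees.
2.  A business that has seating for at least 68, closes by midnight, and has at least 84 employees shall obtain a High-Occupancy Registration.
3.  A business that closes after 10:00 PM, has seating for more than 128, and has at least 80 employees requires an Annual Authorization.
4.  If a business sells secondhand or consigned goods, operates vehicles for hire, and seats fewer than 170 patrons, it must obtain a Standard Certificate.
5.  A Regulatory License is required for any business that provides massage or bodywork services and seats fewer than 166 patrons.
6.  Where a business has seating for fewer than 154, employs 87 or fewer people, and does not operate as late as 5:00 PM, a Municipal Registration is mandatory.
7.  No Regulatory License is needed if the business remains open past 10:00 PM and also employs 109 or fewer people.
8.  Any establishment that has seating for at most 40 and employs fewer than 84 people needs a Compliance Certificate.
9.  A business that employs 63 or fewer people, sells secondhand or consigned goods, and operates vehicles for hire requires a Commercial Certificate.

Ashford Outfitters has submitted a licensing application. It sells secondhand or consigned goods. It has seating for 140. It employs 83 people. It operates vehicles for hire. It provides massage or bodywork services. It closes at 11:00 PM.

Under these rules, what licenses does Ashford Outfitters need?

1. seating 140 ≤ 166; employees 83 > 29 → Standard Authorization not required.
2. seating 140 ≥ 68; closes 11:00 PM, at/before midnight; employees 83 < 84 → High-Occupancy Registration not required.
3. closes 11:00 PM, after 10:00 PM; seating 140 > 128; employees 83 ≥ 80 → Annual Authorization required.
4. sells secondhand or consigned goods; operates vehicles for hire; seating 140 < 170 → Standard Certificate required.
5. provides massage or bodywork services; seating 140 < 166 → Regulatory License required.
6. seating 140 < 154; employees 83 ≤ 87; closes 11:00 PM, after 5:00 PM → Municipal Registration not required.
7. closes 11:00 PM, after 10:00 PM; employees 83 ≤ 109 → exempt from Regulatory License.
8. seating 140 > 40; employees 83 < 84 → Compliance Certificate not required.
9. employees 83 > 63; sells secondhand or consigned goods; operates vehicles for hire → Commercial Certificate not required.

Annual Authorization, Standard Certificate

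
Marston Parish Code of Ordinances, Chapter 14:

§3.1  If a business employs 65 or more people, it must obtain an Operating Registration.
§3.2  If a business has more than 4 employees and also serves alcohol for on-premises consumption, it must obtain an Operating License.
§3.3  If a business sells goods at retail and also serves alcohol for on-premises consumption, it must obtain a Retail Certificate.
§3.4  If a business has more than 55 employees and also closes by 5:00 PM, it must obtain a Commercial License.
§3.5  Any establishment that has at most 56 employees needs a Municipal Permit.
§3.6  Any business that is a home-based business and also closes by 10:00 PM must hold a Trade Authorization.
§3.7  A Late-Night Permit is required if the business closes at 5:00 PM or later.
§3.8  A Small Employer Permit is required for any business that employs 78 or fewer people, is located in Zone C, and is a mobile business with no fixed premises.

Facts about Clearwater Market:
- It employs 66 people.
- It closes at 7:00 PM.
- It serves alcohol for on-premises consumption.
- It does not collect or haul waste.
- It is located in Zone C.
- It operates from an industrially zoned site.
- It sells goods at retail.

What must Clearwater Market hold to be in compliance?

Late-Night Permit, Operating License, Operating Registration, Retail Certificate

§3.1 employees 66 ≥ 65 → Operating Registration required.
§3.2 employees 66 > 4; serves alcohol for on-premises consumption → Operating License required.
§3.3 sells goods at retail; serves alcohol for on-premises consumption → Retail Certificate required.
§3.4 employees 66 > 55; closes 7:00 PM, after 5:00 PM → Commercial License not required.
§3.5 employees 66 > 56 → Municipal Permit not required.
§3.6 operates from an industrially zoned site (not: is a home-based business); closes 7:00 PM, at/before 10:00 PM → Trade Authorization not required.
§3.7 closes 7:00 PM, after 5:00 PM → Late-Night Permit required.
§3.8 employees 66 ≤ 78; is located in Zone C; operates from an industrially zoned site (not: is a mobile business with no fixed premises) → Small Employer Permit not required.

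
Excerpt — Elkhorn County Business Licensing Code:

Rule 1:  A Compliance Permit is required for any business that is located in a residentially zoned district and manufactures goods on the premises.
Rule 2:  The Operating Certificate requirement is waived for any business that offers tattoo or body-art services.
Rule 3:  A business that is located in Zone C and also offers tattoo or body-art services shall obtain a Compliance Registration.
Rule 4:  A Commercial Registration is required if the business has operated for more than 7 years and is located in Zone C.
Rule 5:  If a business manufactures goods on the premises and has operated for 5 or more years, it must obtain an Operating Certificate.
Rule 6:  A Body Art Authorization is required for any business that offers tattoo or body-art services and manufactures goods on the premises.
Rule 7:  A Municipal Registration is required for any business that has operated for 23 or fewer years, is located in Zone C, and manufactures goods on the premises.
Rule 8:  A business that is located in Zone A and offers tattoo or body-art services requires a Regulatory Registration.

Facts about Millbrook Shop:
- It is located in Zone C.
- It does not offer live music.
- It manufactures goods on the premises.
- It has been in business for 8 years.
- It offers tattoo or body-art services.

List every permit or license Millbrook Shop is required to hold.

Rule 1: is located in Zone C (not: is located in a residentially zoned district); manufactures goods on the premises → Compliance Permit not required.
Rule 2: offers tattoo or body-art services → exempt from Operating Certificate.
Rule 3: is located in Zone C; offers tattoo or body-art services → Compliance Registration required.
Rule 4: years in business 8 > 7; is located in Zone C → Commercial Registration required.
Rule 5: manufactures goods on the premises; years in business 8 ≥ 5 → Operating Certificate required.
Rule 6: offers tattoo or body-art services; manufactures goods on the premises → Body Art Authorization required.
Rule 7: years in business 8 ≤ 23; is located in Zone C; manufactures goods on the premises → Municipal Registration required.
Rule 8: is located in Zone C (not: is located in Zone A); offers tattoo or body-art services → Regulatory Registration not required.

Body Art Authorization, Commercial Registration, Compliance Registration, Municipal Registration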